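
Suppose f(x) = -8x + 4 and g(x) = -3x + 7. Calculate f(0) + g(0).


f(0) = 4
g(0) = 7
Sum = 11

11


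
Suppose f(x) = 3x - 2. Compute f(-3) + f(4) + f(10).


f(-3) = -11
f(4) = 10
f(10) = 28
Sum = 27

27


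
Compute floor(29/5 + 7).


29/5 = 5.8
5.8 + 7 = 12.8
floor(12.8) = 12

12


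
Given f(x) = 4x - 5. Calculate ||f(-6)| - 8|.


f(-6) = -29
|-29| = 29
|29 - 8| = 21

21


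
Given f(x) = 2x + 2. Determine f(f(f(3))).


f(3) = 8
f(8) = 18
f(18) = 38

38


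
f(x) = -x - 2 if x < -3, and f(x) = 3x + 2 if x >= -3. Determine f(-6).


-6 satisfies x < -3
f(-6) = 4

4


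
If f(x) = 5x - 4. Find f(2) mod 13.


f(2) = 6
6 mod 13 = 6

6


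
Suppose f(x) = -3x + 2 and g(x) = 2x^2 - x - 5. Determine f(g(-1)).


g(-1) = -2
f(-2) = 8

8


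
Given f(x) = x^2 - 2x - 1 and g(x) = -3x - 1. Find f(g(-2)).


g(-2) = 5
f(5) = 1*(5)^2 - 2*(5) - 1 = 14

14


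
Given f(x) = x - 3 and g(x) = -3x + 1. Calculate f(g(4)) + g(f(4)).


f(g(4)) = -14
g(f(4)) = -2
Sum = -16

-16


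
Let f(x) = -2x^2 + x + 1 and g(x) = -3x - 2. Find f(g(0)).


g(0) = -2
f(-2) = (-2)*(-2)^2 + 1*(-2) + 1 = -9

-9


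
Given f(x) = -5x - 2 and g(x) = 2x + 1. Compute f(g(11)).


g(11) = 23
f(23) = -117

-117


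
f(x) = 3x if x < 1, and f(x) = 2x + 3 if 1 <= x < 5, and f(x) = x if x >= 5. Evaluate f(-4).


-4 satisfies x < 1
f(-4) = -12

-12


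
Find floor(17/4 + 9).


17/4 = 4.25
4.25 + 9 = 13.25
floor(13.25) = 13

13


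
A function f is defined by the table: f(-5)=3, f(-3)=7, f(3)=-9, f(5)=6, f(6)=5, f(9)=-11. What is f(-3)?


Reading from the table at x = -3

7


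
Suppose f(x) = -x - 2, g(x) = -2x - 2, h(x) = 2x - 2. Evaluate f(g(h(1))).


h(1) = 0
g(0) = -2
f(-2) = 0

0


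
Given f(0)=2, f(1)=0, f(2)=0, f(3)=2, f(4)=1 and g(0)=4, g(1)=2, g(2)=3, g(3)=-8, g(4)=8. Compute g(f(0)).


f(0) = 2
g(2) = 3

3


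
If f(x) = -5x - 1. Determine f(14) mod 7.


f(14) = -71
-71 mod 7 = 6

6


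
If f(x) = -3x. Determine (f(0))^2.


f(0) = 0
(0)^2 = 0

0


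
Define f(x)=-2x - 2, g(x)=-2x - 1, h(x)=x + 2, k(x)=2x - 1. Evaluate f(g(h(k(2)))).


k(2) = 3
h(3) = 5
g(5) = -11
f(-11) = 20

20


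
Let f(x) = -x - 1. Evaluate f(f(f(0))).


-1


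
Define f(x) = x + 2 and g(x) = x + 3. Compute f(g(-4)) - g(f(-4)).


f(g(-4)) = 1
g(f(-4)) = 1
Difference = 0

0


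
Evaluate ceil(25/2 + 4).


25/2 = 12.5
12.5 + 4 = 16.5
ceil(16.5) = 17

17


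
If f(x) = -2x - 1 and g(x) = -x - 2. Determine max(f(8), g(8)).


f(8) = -17
g(8) = -10
max = -10

-10


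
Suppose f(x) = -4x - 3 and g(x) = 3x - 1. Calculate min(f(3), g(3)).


-15


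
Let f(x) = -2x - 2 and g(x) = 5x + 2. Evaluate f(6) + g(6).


f(6) = -14
g(6) = 32
Sum = 18

18


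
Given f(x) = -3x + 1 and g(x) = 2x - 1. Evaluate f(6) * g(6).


f(6) = -17
g(6) = 11
Product = -187

-187


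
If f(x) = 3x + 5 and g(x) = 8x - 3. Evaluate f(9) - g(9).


-37


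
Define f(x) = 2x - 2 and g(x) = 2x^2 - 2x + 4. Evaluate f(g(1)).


g(1) = 4
f(4) = 6

6


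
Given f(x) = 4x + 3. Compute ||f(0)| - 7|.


f(0) = 3
|3| = 3
|3 - 7| = 4

4


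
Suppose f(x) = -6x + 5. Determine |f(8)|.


f(8) = -43
|-43| = 43

43


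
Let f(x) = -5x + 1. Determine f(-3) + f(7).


f(-3) = 16
f(7) = -34
Sum = -18

-18


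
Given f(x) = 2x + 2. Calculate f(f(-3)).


f(-3) = -4
f(-4) = -6

-6


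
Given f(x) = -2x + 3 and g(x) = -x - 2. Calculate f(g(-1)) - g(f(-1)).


f(g(-1)) = 5
g(f(-1)) = -7
Difference = 12

12


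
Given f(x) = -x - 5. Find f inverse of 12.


Solve -x - 5 = 12
x = (12 + 5) / (-1) = -17

-17


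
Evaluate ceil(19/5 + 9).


19/5 = 3.8
3.8 + 9 = 12.8
ceil(12.8) = 13

13


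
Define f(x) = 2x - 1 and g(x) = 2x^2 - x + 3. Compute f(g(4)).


g(4) = 31
f(31) = 61

61


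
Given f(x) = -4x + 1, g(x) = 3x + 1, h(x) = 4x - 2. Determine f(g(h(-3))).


165


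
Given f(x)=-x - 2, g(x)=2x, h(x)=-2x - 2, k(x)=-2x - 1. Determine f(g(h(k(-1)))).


k(-1) = 1
h(1) = -4
g(-4) = -8
f(-8) = 6

6


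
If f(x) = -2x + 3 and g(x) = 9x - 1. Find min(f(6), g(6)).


f(6) = -9
g(6) = 53
min = -9

-9


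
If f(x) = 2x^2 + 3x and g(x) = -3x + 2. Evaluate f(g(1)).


g(1) = -1
f(-1) = 2*(-1)^2 + 3*(-1) = -1

-1


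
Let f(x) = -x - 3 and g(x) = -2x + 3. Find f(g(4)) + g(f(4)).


f(g(4)) = 2
g(f(4)) = 17
Sum = 19

19


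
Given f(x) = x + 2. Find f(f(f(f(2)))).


f(2) = 4
f(4) = 6
f(6) = 8
f(8) = 10

10


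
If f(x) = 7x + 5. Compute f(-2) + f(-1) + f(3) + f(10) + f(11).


f(-2) = -9
f(-1) = -2
f(3) = 26
f(10) = 75
f(11) = 82
Sum = 172

172


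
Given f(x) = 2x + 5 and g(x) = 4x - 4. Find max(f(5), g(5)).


f(5) = 15
g(5) = 16
max = 16

16


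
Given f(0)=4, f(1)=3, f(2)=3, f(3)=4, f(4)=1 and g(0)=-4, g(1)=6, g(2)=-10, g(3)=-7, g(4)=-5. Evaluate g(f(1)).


f(1) = 3
g(3) = -7

-7


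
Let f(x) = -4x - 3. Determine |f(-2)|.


f(-2) = 5
|5| = 5

5


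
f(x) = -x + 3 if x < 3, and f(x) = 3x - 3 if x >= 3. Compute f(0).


0 satisfies x < 3
f(0) = 3

3


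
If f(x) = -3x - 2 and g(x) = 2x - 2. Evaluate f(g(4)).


g(4) = 6
f(6) = -20

-20


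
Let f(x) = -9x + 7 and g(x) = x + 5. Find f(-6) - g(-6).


f(-6) = 61
g(-6) = -1
Difference = 62

62


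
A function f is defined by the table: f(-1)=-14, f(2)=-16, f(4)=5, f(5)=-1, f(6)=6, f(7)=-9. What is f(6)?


Reading from the table at x = 6

6


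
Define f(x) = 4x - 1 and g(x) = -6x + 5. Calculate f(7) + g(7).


f(7) = 27
g(7) = -37
Sum = -10

-10


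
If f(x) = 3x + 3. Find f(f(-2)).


f(-2) = -3
f(-3) = -6

-6


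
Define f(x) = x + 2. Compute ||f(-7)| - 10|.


f(-7) = -5
|-5| = 5
|5 - 10| = 5

5


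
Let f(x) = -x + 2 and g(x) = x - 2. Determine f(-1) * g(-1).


f(-1) = 3
g(-1) = -3
Product = -9

-9


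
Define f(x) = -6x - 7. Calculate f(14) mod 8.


f(14) = -91
-91 mod 8 = 5

5


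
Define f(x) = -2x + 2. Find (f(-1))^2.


16


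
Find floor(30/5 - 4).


30/5 = 6
6 - 4 = 2
floor(2) = 2

2


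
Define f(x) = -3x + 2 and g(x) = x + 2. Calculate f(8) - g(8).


f(8) = -22
g(8) = 10
Difference = -32

-32


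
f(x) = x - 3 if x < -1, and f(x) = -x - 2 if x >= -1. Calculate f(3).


3 satisfies x >= -1
f(3) = -5

-5


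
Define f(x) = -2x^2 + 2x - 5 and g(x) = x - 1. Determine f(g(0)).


g(0) = -1
f(-1) = (-2)*(-1)^2 + 2*(-1) - 5 = -9

-9


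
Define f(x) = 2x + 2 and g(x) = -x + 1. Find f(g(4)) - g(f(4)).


5


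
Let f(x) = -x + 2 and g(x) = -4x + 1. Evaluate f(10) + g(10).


-47


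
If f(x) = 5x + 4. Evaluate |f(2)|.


f(2) = 14
|14| = 14

14


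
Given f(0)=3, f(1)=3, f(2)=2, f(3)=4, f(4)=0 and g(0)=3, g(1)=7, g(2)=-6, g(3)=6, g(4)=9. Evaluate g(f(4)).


f(4) = 0
g(0) = 3

3


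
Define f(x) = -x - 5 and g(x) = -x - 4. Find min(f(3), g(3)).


f(3) = -8
g(3) = -7
min = -8

-8


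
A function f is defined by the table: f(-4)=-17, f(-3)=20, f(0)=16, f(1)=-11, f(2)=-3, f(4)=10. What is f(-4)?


Reading from the table at x = -4

-17


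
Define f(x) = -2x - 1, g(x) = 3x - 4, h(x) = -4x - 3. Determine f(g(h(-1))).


h(-1) = 1
g(1) = -1
f(-1) = 1

1


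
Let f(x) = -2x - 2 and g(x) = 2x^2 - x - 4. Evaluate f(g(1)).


g(1) = -3
f(-3) = 4

4


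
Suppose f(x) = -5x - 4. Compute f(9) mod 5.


f(9) = -49
-49 mod 5 = 1

1


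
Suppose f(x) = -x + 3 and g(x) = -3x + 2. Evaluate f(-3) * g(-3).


f(-3) = 6
g(-3) = 11
Product = 66

66


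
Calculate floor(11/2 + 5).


11/2 = 5.5
5.5 + 5 = 10.5
floor(10.5) = 10

10


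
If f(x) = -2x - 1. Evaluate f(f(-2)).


f(-2) = 3
f(3) = -7

-7


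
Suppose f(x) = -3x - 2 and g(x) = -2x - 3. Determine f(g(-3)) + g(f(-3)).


f(g(-3)) = -11
g(f(-3)) = -17
Sum = -28

-28


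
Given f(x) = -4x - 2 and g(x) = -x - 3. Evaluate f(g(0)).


g(0) = -3
f(-3) = 10

10


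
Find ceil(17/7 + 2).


17/7 = 2.4286
2.4286 + 2 = 4.4286
ceil(4.4286) = 5

5


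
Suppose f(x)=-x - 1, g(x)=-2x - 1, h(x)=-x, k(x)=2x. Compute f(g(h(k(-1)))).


k(-1) = -2
h(-2) = 2
g(2) = -5
f(-5) = 4

4


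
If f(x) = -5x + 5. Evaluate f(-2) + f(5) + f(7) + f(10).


f(-2) = 15
f(5) = -20
f(7) = -30
f(10) = -45
Sum = -80

-80


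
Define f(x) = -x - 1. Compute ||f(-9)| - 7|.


f(-9) = 8
|8| = 8
|8 - 7| = 1

1


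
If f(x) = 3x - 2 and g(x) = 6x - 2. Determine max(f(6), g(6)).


f(6) = 16
g(6) = 34
max = 34

34


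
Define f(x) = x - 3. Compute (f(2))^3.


f(2) = -1
(-1)^3 = -1

-1


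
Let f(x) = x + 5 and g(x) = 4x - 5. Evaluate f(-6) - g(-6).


28


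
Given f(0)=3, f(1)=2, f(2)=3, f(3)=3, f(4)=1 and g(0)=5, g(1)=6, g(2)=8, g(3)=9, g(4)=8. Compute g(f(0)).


f(0) = 3
g(3) = 9

9


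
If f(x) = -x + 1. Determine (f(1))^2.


f(1) = 0
(0)^2 = 0

0


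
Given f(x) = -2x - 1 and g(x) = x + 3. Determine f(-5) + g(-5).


f(-5) = 9
g(-5) = -2
Sum = 7

7


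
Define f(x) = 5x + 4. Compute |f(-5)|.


f(-5) = -21
|-21| = 21

21


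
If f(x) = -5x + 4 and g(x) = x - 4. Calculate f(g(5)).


g(5) = 1
f(1) = -1

-1


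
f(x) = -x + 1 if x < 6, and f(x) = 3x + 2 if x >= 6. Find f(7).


7 satisfies x >= 6
f(7) = 23

23


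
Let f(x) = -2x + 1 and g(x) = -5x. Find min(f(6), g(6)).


f(6) = -11
g(6) = -30
min = -30

-30


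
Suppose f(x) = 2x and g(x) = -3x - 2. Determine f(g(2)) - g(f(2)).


f(g(2)) = -16
g(f(2)) = -14
Difference = -2

-2


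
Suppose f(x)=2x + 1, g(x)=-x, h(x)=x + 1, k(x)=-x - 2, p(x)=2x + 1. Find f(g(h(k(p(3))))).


p(3) = 7
k(7) = -9
h(-9) = -8
g(-8) = 8
f(8) = 17

17


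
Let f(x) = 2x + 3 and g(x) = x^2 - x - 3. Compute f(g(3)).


g(3) = 3
f(3) = 9

9


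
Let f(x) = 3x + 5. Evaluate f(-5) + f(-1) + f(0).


f(-5) = -10
f(-1) = 2
f(0) = 5
Sum = -3

-3


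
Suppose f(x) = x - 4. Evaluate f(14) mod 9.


1


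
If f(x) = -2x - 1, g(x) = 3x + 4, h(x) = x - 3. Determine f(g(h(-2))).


h(-2) = -5
g(-5) = -11
f(-11) = 21

21


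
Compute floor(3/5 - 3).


-3


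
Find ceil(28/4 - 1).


6


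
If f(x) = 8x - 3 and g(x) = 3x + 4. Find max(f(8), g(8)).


f(8) = 61
g(8) = 28
max = 61

61


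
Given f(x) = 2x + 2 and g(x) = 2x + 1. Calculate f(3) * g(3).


f(3) = 8
g(3) = 7
Product = 56

56


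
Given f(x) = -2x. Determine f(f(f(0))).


0


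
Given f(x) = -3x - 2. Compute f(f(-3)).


f(-3) = 7
f(7) = -23

-23


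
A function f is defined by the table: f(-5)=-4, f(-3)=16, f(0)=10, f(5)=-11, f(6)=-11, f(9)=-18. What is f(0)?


Reading from the table at x = 0

10


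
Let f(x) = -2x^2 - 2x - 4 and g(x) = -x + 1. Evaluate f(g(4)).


g(4) = -3
f(-3) = (-2)*(-3)^2 - 2*(-3) - 4 = -16

-16


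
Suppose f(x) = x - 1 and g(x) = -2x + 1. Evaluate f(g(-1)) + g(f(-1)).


f(g(-1)) = 2
g(f(-1)) = 5
Sum = 7

7


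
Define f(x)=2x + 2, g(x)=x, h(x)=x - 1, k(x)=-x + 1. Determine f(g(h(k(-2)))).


k(-2) = 3
h(3) = 2
g(2) = 2
f(2) = 6

6


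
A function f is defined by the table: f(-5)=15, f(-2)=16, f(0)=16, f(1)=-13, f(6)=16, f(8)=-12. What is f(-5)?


Reading from the table at x = -5

15


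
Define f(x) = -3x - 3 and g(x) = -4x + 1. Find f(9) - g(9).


f(9) = -30
g(9) = -35
Difference = 5

5


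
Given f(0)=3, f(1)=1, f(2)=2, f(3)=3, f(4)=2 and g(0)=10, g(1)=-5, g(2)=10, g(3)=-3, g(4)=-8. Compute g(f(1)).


-5


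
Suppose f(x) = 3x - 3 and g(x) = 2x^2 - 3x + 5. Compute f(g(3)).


g(3) = 14
f(14) = 39

39


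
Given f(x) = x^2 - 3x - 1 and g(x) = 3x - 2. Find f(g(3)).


g(3) = 7
f(7) = 1*(7)^2 - 3*(7) - 1 = 27

27


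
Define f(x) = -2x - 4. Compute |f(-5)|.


6


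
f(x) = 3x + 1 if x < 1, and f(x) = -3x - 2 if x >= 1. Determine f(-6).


-6 satisfies x < 1
f(-6) = -17

-17


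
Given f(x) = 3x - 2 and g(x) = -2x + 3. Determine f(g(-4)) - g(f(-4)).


0


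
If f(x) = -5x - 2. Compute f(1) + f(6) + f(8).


f(1) = -7
f(6) = -32
f(8) = -42
Sum = -81

-81


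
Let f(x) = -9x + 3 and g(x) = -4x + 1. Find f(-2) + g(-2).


f(-2) = 21
g(-2) = 9
Sum = 30

30


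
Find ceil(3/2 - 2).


0


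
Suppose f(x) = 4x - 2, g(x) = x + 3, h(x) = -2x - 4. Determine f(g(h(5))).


-46


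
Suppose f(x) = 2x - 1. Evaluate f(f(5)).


17


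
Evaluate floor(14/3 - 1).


3


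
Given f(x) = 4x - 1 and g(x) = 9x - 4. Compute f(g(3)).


91


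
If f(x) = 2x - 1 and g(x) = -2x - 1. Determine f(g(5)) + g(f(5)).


-42


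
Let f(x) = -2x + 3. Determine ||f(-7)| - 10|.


f(-7) = 17
|17| = 17
|17 - 10| = 7

7


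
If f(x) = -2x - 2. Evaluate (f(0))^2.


f(0) = -2
(-2)^2 = 4

4


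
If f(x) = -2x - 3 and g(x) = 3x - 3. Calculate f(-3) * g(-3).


f(-3) = 3
g(-3) = -12
Product = -36

-36


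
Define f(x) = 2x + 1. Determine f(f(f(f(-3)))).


f(-3) = -5
f(-5) = -9
f(-9) = -17
f(-17) = -33

-33


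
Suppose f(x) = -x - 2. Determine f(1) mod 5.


2


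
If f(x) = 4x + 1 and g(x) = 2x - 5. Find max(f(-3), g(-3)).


f(-3) = -11
g(-3) = -11
max = -11

-11


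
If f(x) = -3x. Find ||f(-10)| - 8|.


22


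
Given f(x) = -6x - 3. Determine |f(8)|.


f(8) = -51
|-51| = 51

51


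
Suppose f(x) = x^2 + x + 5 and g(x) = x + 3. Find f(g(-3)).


g(-3) = 0
f(0) = 1*(0)^2 + 1*(0) + 5 = 5

5


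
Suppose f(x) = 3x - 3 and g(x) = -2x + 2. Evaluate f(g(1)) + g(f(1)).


f(g(1)) = -3
g(f(1)) = 2
Sum = -1

-1


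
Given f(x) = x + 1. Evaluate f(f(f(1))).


f(1) = 2
f(2) = 3
f(3) = 4

4


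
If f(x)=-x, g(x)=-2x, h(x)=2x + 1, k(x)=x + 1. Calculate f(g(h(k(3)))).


k(3) = 4
h(4) = 9
g(9) = -18
f(-18) = 18

18


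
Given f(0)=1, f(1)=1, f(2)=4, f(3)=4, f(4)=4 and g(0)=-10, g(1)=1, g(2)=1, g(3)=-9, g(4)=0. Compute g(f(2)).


f(2) = 4
g(4) = 0

0


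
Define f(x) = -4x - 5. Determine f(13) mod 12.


f(13) = -57
-57 mod 12 = 3

3


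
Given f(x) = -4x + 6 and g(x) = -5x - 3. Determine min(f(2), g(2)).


f(2) = -2
g(2) = -13
min = -13

-13


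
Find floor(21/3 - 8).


21/3 = 7
7 - 8 = -1
floor(-1) = -1

-1


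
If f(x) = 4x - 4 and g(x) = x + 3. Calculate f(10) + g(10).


f(10) = 36
g(10) = 13
Sum = 49

49


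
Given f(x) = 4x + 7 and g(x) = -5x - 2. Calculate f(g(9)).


g(9) = -47
f(-47) = -181

-181


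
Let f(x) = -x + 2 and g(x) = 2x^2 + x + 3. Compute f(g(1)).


-4


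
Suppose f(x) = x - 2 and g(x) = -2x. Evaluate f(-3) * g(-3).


f(-3) = -5
g(-3) = 6
Product = -30

-30


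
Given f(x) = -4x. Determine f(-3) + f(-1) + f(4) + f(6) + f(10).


f(-3) = 12
f(-1) = 4
f(4) = -16
f(6) = -24
f(10) = -40
Sum = -64

-64


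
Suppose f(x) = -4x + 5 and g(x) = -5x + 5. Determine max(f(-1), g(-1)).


10


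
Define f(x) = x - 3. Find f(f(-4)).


f(-4) = -7
f(-7) = -10

-10


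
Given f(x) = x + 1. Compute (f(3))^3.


f(3) = 4
(4)^3 = 64

64


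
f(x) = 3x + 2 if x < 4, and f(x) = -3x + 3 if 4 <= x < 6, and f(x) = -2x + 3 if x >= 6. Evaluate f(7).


7 satisfies x >= 6
f(7) = -11

-11


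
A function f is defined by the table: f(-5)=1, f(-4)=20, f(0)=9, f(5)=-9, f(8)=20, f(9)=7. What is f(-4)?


Reading from the table at x = -4

20


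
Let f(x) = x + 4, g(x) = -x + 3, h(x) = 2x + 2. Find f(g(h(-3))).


h(-3) = -4
g(-4) = 7
f(7) = 11

11


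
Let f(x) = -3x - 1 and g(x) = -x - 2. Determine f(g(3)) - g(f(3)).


f(g(3)) = 14
g(f(3)) = 8
Difference = 6

6


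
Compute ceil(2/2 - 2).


2/2 = 1
1 - 2 = -1
ceil(-1) = -1

-1


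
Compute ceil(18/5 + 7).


18/5 = 3.6
3.6 + 7 = 10.6
ceil(10.6) = 11

11


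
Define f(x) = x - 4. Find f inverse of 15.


Solve x - 4 = 15
x = (15 + 4) / 1 = 19

19


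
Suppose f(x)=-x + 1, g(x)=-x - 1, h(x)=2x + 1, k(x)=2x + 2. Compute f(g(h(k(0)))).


k(0) = 2
h(2) = 5
g(5) = -6
f(-6) = 7

7


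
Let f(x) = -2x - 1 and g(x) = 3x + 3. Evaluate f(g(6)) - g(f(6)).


f(g(6)) = -43
g(f(6)) = -36
Difference = -7

-7


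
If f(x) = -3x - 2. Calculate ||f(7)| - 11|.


f(7) = -23
|-23| = 23
|23 - 11| = 12

12


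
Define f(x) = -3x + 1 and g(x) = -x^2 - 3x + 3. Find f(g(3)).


g(3) = -15
f(-15) = 46

46


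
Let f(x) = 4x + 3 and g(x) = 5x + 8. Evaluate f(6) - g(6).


f(6) = 27
g(6) = 38
Difference = -11

-11


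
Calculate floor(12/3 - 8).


12/3 = 4
4 - 8 = -4
floor(-4) = -4

-4


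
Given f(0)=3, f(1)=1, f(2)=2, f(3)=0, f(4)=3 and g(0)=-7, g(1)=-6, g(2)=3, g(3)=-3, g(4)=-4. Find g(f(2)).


f(2) = 2
g(2) = 3

3


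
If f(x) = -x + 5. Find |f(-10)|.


f(-10) = 15
|15| = 15

15


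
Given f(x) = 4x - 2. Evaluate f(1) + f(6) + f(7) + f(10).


f(1) = 2
f(6) = 22
f(7) = 26
f(10) = 38
Sum = 88

88


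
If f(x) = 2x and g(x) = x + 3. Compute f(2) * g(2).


f(2) = 4
g(2) = 5
Product = 20

20


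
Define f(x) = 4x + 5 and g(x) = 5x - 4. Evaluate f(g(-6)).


g(-6) = -34
f(-34) = -131

-131


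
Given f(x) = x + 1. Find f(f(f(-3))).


f(-3) = -2
f(-2) = -1
f(-1) = 0

0


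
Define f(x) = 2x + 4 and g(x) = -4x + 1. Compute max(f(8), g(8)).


20


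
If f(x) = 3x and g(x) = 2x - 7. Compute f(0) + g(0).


f(0) = 0
g(0) = -7
Sum = -7

-7


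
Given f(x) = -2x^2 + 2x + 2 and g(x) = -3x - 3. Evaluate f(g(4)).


g(4) = -15
f(-15) = (-2)*(-15)^2 + 2*(-15) + 2 = -478

-478


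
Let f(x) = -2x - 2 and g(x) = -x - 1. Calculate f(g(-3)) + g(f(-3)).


-11


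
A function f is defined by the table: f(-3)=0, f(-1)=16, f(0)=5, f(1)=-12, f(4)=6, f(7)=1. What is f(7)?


Reading from the table at x = 7

1


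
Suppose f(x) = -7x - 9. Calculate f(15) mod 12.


f(15) = -114
-114 mod 12 = 6

6


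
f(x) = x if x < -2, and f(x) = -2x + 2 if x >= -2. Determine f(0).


0 satisfies x >= -2
f(0) = 2

2


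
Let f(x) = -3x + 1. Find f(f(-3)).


f(-3) = 10
f(10) = -29

-29


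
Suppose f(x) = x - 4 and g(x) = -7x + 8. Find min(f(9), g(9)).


f(9) = 5
g(9) = -55
min = -55

-55


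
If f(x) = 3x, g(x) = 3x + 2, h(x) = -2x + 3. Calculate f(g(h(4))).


-39


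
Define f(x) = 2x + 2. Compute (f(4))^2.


f(4) = 10
(10)^2 = 100

100


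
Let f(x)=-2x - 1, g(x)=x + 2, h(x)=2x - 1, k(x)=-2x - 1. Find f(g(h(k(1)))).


9


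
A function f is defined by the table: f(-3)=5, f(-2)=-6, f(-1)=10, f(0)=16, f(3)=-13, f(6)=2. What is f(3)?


-13


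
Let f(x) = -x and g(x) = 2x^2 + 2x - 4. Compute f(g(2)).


g(2) = 8
f(8) = -8

-8


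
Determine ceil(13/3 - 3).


2


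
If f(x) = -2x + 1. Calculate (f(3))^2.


f(3) = -5
(-5)^2 = 25

25


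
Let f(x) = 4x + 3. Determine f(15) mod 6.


f(15) = 63
63 mod 6 = 3

3


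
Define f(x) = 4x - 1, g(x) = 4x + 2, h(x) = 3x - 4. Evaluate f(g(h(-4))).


h(-4) = -16
g(-16) = -62
f(-62) = -249

-249


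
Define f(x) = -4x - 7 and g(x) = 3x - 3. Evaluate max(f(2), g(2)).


3


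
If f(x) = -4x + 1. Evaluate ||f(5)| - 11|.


8


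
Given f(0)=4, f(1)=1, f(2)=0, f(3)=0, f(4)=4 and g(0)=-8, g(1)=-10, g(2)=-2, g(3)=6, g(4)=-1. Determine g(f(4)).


f(4) = 4
g(4) = -1

-1


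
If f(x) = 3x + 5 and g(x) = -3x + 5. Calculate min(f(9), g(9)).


f(9) = 32
g(9) = -22
min = -22

-22


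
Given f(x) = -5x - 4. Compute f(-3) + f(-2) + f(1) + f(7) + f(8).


f(-3) = 11
f(-2) = 6
f(1) = -9
f(7) = -39
f(8) = -44
Sum = -75

-75


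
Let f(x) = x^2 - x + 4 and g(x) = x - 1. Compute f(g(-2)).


g(-2) = -3
f(-3) = 1*(-3)^2 - 1*(-3) + 4 = 16

16


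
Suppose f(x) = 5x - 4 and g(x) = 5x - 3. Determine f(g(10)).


g(10) = 47
f(47) = 231

231


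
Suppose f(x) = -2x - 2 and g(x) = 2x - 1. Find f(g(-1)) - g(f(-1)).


f(g(-1)) = 4
g(f(-1)) = -1
Difference = 5

5


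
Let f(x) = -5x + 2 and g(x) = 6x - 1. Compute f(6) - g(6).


-63


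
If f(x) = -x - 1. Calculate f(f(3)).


f(3) = -4
f(-4) = 3

3


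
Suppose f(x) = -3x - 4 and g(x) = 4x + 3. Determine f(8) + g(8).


f(8) = -28
g(8) = 35
Sum = 7

7


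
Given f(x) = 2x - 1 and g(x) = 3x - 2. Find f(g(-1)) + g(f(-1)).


f(g(-1)) = -11
g(f(-1)) = -11
Sum = -22

-22


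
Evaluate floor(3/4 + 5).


3/4 = 0.75
0.75 + 5 = 5.75
floor(5.75) = 5

5


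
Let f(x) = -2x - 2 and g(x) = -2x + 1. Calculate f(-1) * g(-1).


0


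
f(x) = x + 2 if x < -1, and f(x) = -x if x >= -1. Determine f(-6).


-6 satisfies x < -1
f(-6) = -4

-4


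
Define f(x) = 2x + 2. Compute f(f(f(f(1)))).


f(1) = 4
f(4) = 10
f(10) = 22
f(22) = 46

46


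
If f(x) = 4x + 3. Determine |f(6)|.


f(6) = 27
|27| = 27

27


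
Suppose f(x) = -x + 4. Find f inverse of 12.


Solve -x + 4 = 12
x = (12 - 4) / (-1) = -8

-8


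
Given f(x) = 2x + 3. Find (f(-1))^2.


f(-1) = 1
(1)^2 = 1

1


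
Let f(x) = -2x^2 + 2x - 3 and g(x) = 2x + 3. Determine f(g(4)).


-223


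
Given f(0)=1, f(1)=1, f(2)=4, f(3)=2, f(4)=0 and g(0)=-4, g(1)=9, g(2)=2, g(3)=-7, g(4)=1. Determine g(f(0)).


f(0) = 1
g(1) = 9

9


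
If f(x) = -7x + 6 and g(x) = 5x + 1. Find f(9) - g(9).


f(9) = -57
g(9) = 46
Difference = -103

-103


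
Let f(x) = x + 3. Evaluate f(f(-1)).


f(-1) = 2
f(2) = 5

5


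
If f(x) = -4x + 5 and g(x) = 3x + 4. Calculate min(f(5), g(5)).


-15


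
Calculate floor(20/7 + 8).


20/7 = 2.8571
2.8571 + 8 = 10.8571
floor(10.8571) = 10

10


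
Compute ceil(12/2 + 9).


12/2 = 6
6 + 9 = 15
ceil(15) = 15

15


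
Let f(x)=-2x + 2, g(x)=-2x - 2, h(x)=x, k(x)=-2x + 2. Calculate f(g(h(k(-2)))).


k(-2) = 6
h(6) = 6
g(6) = -14
f(-14) = 30

30


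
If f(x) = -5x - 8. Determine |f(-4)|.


f(-4) = 12
|12| = 12

12


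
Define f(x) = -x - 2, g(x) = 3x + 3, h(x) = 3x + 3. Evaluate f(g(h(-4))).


h(-4) = -9
g(-9) = -24
f(-24) = 22

22


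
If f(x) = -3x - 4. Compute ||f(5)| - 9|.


10


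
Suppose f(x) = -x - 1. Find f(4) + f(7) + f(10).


f(4) = -5
f(7) = -8
f(10) = -11
Sum = -24

-24


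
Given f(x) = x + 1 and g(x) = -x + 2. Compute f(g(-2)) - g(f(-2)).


2


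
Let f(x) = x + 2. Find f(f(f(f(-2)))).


f(-2) = 0
f(0) = 2
f(2) = 4
f(4) = 6

6


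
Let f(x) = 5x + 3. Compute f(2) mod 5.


3


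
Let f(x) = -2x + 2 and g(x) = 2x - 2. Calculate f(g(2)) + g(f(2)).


f(g(2)) = -2
g(f(2)) = -6
Sum = -8

-8


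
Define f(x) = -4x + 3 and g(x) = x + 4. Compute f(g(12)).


g(12) = 16
f(16) = -61

-61


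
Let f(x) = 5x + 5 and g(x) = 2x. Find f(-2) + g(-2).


f(-2) = -5
g(-2) = -4
Sum = -9

-9


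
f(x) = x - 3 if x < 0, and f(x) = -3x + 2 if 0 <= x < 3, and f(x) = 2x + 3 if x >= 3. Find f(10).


23


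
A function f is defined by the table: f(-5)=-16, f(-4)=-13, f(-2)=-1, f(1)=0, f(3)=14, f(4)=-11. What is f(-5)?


Reading from the table at x = -5

-16


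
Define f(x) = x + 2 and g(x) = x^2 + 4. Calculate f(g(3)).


g(3) = 13
f(13) = 15

15


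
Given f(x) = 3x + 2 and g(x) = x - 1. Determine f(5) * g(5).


68


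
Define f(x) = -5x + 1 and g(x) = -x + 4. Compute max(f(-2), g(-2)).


f(-2) = 11
g(-2) = 6
max = 11

11


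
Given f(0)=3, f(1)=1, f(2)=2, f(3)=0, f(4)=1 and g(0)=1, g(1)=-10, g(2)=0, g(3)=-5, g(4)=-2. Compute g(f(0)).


f(0) = 3
g(3) = -5

-5


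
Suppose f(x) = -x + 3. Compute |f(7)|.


f(7) = -4
|-4| = 4

4


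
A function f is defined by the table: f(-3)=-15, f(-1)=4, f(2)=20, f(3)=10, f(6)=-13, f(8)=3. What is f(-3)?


Reading from the table at x = -3

-15


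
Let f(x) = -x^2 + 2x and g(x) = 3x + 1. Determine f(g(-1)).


g(-1) = -2
f(-2) = (-1)*(-2)^2 + 2*(-2) = -8

-8


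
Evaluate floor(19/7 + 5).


7


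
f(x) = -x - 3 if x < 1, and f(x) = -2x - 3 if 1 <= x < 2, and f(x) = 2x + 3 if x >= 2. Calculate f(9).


9 satisfies x >= 2
f(9) = 21

21


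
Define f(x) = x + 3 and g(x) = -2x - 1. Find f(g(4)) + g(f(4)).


f(g(4)) = -6
g(f(4)) = -15
Sum = -21

-21


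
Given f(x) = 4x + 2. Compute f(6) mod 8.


f(6) = 26
26 mod 8 = 2

2


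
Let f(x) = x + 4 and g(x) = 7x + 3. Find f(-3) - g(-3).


f(-3) = 1
g(-3) = -18
Difference = 19

19


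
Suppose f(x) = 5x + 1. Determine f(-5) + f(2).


f(-5) = -24
f(2) = 11
Sum = -13

-13


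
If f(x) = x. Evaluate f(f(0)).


f(0) = 0
f(0) = 0

0


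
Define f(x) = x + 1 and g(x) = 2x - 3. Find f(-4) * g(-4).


33


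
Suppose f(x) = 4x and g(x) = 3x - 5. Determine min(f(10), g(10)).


f(10) = 40
g(10) = 25
min = 25

25


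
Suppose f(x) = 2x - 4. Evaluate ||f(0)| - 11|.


f(0) = -4
|-4| = 4
|4 - 11| = 7

7


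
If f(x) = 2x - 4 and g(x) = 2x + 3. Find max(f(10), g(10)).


f(10) = 16
g(10) = 23
max = 23

23


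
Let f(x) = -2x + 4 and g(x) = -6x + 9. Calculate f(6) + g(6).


f(6) = -8
g(6) = -27
Sum = -35

-35


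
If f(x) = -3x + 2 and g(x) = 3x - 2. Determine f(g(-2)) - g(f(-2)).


f(g(-2)) = 26
g(f(-2)) = 22
Difference = 4

4


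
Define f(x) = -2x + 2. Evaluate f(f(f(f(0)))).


f(0) = 2
f(2) = -2
f(-2) = 6
f(6) = -10

-10


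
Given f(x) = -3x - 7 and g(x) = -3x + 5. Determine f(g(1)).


g(1) = 2
f(2) = -13

-13


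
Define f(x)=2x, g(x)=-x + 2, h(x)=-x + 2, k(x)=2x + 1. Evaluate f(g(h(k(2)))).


10


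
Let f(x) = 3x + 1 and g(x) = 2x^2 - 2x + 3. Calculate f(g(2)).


22


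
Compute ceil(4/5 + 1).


4/5 = 0.8
0.8 + 1 = 1.8
ceil(1.8) = 2

2


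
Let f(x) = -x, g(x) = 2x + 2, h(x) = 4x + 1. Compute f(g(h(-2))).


h(-2) = -7
g(-7) = -12
f(-12) = 12

12


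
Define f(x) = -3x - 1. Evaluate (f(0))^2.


1


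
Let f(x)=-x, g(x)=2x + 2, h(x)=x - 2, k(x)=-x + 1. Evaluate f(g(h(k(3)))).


k(3) = -2
h(-2) = -4
g(-4) = -6
f(-6) = 6

6


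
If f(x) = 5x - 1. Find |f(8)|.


f(8) = 39
|39| = 39

39


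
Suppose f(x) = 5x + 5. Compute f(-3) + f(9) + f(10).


95


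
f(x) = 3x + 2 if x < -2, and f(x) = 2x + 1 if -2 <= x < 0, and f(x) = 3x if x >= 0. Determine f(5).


5 satisfies x >= 0
f(5) = 15

15


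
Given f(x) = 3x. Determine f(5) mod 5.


f(5) = 15
15 mod 5 = 0

0


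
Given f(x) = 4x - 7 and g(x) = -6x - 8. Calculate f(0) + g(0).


-15


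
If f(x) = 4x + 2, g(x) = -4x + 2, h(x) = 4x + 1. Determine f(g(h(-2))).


h(-2) = -7
g(-7) = 30
f(30) = 122

122


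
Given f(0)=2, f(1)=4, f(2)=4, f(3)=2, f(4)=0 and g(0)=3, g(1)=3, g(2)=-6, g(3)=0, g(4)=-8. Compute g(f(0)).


f(0) = 2
g(2) = -6

-6


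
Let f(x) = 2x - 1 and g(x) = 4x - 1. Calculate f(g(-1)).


g(-1) = -5
f(-5) = -11

-11


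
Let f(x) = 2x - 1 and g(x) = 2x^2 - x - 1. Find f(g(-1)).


g(-1) = 2
f(2) = 3

3


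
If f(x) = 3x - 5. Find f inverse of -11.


Solve 3x - 5 = -11
x = (-11 + 5) / 3 = -2

-2


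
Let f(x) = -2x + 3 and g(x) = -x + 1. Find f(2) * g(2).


f(2) = -1
g(2) = -1
Product = 1

1


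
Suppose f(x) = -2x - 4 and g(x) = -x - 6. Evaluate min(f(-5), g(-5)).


-1


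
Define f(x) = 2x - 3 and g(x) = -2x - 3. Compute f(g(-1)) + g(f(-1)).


f(g(-1)) = -5
g(f(-1)) = 7
Sum = 2

2


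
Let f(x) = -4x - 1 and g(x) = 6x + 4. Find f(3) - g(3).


-35


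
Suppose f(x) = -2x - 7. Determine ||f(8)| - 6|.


17


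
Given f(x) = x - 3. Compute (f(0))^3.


f(0) = -3
(-3)^3 = -27

-27


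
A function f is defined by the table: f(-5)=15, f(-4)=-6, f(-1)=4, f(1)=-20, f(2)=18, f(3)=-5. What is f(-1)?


Reading from the table at x = -1

4


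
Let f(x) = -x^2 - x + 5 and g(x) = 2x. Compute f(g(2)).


-15


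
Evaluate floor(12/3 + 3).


12/3 = 4
4 + 3 = 7
floor(7) = 7

7


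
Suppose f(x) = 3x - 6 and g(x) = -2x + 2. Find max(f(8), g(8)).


f(8) = 18
g(8) = -14
max = 18

18


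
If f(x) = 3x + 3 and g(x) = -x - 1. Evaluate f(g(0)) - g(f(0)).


4


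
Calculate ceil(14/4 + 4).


14/4 = 3.5
3.5 + 4 = 7.5
ceil(7.5) = 8

8


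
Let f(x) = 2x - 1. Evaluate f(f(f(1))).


1


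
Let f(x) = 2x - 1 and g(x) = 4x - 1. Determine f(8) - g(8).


-16


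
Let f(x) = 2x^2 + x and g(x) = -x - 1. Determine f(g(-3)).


g(-3) = 2
f(2) = 2*(2)^2 + 1*(2) = 10

10


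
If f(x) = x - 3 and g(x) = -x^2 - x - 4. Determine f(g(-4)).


g(-4) = -16
f(-16) = -19

-19


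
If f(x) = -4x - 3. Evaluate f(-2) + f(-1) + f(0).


f(-2) = 5
f(-1) = 1
f(0) = -3
Sum = 3

3


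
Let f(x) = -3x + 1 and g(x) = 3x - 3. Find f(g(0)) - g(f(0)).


10


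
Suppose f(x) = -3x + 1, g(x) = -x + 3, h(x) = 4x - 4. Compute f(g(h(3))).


h(3) = 8
g(8) = -5
f(-5) = 16

16


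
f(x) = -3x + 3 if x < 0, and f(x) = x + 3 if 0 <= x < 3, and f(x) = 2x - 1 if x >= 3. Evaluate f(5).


9


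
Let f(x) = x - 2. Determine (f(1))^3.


f(1) = -1
(-1)^3 = -1

-1


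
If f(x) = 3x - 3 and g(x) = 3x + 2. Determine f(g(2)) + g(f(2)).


f(g(2)) = 21
g(f(2)) = 11
Sum = 32

32


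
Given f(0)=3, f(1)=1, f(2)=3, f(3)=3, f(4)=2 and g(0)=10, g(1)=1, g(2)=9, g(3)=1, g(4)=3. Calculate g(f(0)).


f(0) = 3
g(3) = 1

1


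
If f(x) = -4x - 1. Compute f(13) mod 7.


f(13) = -53
-53 mod 7 = 3

3


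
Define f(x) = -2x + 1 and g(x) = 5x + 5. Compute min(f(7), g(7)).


f(7) = -13
g(7) = 40
min = -13

-13


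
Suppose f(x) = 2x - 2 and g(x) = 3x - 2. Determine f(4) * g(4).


f(4) = 6
g(4) = 10
Product = 60

60


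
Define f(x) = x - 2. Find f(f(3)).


-1


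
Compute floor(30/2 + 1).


30/2 = 15
15 + 1 = 16
floor(16) = 16

16


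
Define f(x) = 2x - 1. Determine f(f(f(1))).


f(1) = 1
f(1) = 1
f(1) = 1

1


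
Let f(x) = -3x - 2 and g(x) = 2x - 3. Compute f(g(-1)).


g(-1) = -5
f(-5) = 13

13


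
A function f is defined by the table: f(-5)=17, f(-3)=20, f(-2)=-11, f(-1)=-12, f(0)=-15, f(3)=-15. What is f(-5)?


17


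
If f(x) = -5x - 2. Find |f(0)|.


f(0) = -2
|-2| = 2

2


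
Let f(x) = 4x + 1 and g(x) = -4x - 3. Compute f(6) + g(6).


f(6) = 25
g(6) = -27
Sum = -2

-2


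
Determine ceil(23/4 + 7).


23/4 = 5.75
5.75 + 7 = 12.75
ceil(12.75) = 13

13


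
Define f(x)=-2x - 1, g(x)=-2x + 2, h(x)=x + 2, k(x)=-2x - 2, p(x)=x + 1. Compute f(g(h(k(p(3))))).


p(3) = 4
k(4) = -10
h(-10) = -8
g(-8) = 18
f(18) = -37

-37


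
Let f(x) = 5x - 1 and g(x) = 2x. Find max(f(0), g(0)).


f(0) = -1
g(0) = 0
max = 0

0


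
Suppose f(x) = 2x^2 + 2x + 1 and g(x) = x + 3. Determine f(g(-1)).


g(-1) = 2
f(2) = 2*(2)^2 + 2*(2) + 1 = 13

13


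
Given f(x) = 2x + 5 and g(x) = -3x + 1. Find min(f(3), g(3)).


-8


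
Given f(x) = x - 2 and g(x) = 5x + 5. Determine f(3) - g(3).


f(3) = 1
g(3) = 20
Difference = -19

-19


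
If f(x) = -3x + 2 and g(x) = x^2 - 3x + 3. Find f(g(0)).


g(0) = 3
f(3) = -7

-7


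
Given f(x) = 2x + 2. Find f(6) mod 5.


f(6) = 14
14 mod 5 = 4

4


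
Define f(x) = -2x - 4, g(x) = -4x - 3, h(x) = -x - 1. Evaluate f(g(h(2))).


h(2) = -3
g(-3) = 9
f(9) = -22

-22


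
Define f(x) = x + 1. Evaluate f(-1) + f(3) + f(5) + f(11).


22


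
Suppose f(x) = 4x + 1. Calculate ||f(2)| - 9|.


f(2) = 9
|9| = 9
|9 - 9| = 0

0


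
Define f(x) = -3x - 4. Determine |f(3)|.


f(3) = -13
|-13| = 13

13


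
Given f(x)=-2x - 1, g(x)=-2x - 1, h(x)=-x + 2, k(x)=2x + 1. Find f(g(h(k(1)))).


k(1) = 3
h(3) = -1
g(-1) = 1
f(1) = -3

-3


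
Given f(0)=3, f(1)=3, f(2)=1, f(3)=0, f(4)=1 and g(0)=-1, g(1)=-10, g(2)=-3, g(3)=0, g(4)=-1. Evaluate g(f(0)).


f(0) = 3
g(3) = 0

0


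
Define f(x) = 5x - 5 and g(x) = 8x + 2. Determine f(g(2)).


g(2) = 18
f(18) = 85

85


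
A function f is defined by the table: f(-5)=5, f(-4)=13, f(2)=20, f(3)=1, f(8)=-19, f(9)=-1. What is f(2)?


Reading from the table at x = 2

20


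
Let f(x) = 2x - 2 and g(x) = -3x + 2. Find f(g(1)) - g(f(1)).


f(g(1)) = -4
g(f(1)) = 2
Difference = -6

-6


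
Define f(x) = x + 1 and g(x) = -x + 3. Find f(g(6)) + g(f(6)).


f(g(6)) = -2
g(f(6)) = -4
Sum = -6

-6


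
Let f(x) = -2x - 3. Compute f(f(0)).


f(0) = -3
f(-3) = 3

3


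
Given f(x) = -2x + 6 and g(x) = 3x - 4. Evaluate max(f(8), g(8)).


f(8) = -10
g(8) = 20
max = 20

20


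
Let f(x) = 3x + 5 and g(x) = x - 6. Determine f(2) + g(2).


f(2) = 11
g(2) = -4
Sum = 7

7


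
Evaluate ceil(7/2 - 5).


7/2 = 3.5
3.5 - 5 = -1.5
ceil(-1.5) = -1

-1


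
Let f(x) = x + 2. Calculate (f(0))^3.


8


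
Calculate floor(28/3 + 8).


28/3 = 9.3333
9.3333 + 8 = 17.3333
floor(17.3333) = 17

17


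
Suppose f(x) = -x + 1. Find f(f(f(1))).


f(1) = 0
f(0) = 1
f(1) = 0

0


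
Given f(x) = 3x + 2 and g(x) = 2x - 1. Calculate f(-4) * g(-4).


f(-4) = -10
g(-4) = -9
Product = 90

90


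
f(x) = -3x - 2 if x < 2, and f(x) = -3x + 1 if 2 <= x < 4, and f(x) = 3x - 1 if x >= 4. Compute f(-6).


-6 satisfies x < 2
f(-6) = 16

16


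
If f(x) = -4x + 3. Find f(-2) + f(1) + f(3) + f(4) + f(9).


f(-2) = 11
f(1) = -1
f(3) = -9
f(4) = -13
f(9) = -33
Sum = -45

-45


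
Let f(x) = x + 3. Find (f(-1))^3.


8


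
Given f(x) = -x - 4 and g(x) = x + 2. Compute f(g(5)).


g(5) = 7
f(7) = -11

-11


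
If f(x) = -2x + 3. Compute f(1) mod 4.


f(1) = 1
1 mod 4 = 1

1


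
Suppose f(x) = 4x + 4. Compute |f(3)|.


f(3) = 16
|16| = 16

16


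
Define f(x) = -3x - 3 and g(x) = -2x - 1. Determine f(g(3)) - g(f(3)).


f(g(3)) = 18
g(f(3)) = 23
Difference = -5

-5


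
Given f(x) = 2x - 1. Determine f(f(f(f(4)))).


f(4) = 7
f(7) = 13
f(13) = 25
f(25) = 49

49


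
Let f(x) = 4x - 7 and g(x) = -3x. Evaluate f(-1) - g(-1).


f(-1) = -11
g(-1) = 3
Difference = -14

-14


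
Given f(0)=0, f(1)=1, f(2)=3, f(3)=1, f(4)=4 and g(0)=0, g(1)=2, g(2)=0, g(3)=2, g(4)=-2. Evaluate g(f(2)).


f(2) = 3
g(3) = 2

2


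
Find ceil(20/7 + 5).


20/7 = 2.8571
2.8571 + 5 = 7.8571
ceil(7.8571) = 8

8


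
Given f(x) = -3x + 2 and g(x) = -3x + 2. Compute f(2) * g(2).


f(2) = -4
g(2) = -4
Product = 16

16


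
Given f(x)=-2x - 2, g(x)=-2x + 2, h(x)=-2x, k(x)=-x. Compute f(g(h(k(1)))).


k(1) = -1
h(-1) = 2
g(2) = -2
f(-2) = 2

2


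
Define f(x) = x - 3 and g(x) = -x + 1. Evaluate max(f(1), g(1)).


0


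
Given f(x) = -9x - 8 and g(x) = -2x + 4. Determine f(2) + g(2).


f(2) = -26
g(2) = 0
Sum = -26

-26


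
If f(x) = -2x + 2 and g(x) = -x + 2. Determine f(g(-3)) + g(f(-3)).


-14


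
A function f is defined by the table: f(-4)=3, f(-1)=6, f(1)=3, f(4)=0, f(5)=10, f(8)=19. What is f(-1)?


Reading from the table at x = -1

6


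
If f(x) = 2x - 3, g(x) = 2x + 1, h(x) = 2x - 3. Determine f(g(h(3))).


h(3) = 3
g(3) = 7
f(7) = 11

11


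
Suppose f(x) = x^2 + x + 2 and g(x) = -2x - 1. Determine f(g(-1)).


g(-1) = 1
f(1) = 1*(1)^2 + 1*(1) + 2 = 4

4


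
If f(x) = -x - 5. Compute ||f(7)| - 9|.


f(7) = -12
|-12| = 12
|12 - 9| = 3

3


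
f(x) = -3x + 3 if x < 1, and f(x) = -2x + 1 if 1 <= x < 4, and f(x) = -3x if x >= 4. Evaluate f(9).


9 satisfies x >= 4
f(9) = -27

-27


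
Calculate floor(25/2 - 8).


4


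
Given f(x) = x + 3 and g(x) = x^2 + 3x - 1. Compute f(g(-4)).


g(-4) = 3
f(3) = 6

6


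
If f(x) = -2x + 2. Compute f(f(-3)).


f(-3) = 8
f(8) = -14

-14


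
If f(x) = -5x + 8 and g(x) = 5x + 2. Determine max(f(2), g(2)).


f(2) = -2
g(2) = 12
max = 12

12


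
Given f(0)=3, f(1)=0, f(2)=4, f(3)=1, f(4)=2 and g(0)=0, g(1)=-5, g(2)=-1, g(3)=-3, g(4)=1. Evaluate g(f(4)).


f(4) = 2
g(2) = -1

-1


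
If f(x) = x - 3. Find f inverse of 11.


Solve x - 3 = 11
x = (11 + 3) / 1 = 14

14


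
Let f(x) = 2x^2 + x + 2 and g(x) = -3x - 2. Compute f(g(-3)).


g(-3) = 7
f(7) = 2*(7)^2 + 1*(7) + 2 = 107

107


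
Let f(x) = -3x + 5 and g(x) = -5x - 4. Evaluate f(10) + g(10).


f(10) = -25
g(10) = -54
Sum = -79

-79


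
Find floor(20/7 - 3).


20/7 = 2.8571
2.8571 - 3 = -0.1429
floor(-0.1429) = -1

-1


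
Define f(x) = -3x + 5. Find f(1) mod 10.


f(1) = 2
2 mod 10 = 2

2


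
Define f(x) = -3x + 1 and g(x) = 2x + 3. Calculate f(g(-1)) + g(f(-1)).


f(g(-1)) = -2
g(f(-1)) = 11
Sum = 9

9


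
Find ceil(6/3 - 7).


6/3 = 2
2 - 7 = -5
ceil(-5) = -5

-5


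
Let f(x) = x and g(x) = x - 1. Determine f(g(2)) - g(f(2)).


f(g(2)) = 1
g(f(2)) = 1
Difference = 0

0


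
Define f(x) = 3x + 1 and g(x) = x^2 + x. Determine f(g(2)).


g(2) = 6
f(6) = 19

19


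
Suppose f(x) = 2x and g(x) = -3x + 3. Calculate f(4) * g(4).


f(4) = 8
g(4) = -9
Product = -72

-72


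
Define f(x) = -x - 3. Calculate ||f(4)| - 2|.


f(4) = -7
|-7| = 7
|7 - 2| = 5

5


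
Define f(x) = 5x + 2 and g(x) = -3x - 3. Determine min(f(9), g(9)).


-30


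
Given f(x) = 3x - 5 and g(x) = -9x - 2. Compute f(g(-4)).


g(-4) = 34
f(34) = 97

97


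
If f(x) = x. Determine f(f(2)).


f(2) = 2
f(2) = 2

2


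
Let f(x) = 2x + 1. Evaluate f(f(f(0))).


7


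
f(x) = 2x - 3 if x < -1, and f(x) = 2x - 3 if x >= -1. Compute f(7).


7 satisfies x >= -1
f(7) = 11

11


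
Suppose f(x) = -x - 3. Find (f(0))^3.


f(0) = -3
(-3)^3 = -27

-27


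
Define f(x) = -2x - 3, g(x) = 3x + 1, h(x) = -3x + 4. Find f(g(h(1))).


h(1) = 1
g(1) = 4
f(4) = -11

-11


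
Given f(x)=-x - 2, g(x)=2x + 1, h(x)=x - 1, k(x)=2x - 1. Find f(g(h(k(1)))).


k(1) = 1
h(1) = 0
g(0) = 1
f(1) = -3

-3


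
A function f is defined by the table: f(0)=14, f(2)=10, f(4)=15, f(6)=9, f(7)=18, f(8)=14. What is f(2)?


Reading from the table at x = 2

10


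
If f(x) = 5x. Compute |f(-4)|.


f(-4) = -20
|-20| = 20

20


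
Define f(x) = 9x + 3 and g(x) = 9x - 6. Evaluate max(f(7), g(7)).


f(7) = 66
g(7) = 57
max = 66

66


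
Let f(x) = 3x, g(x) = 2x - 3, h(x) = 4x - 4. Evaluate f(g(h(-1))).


h(-1) = -8
g(-8) = -19
f(-19) = -57

-57


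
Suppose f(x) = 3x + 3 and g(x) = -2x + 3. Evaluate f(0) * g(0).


f(0) = 3
g(0) = 3
Product = 9

9


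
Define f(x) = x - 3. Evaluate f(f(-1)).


f(-1) = -4
f(-4) = -7

-7


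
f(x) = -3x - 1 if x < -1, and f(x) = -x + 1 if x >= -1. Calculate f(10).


-9


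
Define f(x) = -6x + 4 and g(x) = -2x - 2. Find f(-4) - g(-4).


f(-4) = 28
g(-4) = 6
Difference = 22

22


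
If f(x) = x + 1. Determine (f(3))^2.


f(3) = 4
(4)^2 = 16

16


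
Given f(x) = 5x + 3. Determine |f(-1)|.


2


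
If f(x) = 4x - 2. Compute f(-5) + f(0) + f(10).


f(-5) = -22
f(0) = -2
f(10) = 38
Sum = 14

14


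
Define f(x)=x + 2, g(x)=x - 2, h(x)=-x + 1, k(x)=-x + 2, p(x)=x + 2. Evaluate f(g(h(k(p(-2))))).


p(-2) = 0
k(0) = 2
h(2) = -1
g(-1) = -3
f(-3) = -1

-1


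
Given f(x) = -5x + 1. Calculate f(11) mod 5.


f(11) = -54
-54 mod 5 = 1

1


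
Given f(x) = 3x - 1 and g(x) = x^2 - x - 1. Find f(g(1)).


g(1) = -1
f(-1) = -4

-4


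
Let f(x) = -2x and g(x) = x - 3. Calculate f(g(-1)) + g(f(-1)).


f(g(-1)) = 8
g(f(-1)) = -1
Sum = 7

7
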